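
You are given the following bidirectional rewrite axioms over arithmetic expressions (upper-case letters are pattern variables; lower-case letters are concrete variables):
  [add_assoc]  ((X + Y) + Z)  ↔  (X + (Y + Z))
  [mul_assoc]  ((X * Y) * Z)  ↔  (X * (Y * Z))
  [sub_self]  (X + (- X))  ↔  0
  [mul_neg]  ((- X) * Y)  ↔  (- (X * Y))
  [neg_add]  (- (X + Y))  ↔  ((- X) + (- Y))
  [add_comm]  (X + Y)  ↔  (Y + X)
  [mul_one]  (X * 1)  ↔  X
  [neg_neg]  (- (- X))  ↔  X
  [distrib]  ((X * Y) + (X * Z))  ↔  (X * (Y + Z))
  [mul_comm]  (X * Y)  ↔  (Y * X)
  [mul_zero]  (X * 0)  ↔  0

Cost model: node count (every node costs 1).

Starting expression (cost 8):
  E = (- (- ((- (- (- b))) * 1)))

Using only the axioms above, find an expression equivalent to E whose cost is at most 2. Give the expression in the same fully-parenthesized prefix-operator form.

(- b)   [cost 2]

step 1: mul_one (→) rewrites ((- (- (- b))) * 1) into (- (- (- b))), now (- (- (- (- (- b)))))
step 2: neg_neg (→) rewrites (- (- (- (- b)))) into (- (- b)), now (- (- (- b)))
step 3: neg_neg (→) rewrites (- (- b)) into b, reaching cost 2 (bound 2)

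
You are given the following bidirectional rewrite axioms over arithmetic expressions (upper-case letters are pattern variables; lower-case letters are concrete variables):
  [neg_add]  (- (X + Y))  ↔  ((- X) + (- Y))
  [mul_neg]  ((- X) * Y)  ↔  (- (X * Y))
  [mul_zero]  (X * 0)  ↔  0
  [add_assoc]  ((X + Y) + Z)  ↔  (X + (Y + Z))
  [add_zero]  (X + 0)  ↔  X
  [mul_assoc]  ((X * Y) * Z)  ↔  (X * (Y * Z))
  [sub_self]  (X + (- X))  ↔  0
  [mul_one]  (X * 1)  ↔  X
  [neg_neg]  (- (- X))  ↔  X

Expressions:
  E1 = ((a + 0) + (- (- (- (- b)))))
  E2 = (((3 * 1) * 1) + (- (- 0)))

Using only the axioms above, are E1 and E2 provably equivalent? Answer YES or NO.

Every axiom is a valid identity, so a rewrite proof would force E1 and E2 to agree under every assignment.
At a=0, b=0: E1 = 0 but E2 = 3; they differ, so no derivation exists.

NO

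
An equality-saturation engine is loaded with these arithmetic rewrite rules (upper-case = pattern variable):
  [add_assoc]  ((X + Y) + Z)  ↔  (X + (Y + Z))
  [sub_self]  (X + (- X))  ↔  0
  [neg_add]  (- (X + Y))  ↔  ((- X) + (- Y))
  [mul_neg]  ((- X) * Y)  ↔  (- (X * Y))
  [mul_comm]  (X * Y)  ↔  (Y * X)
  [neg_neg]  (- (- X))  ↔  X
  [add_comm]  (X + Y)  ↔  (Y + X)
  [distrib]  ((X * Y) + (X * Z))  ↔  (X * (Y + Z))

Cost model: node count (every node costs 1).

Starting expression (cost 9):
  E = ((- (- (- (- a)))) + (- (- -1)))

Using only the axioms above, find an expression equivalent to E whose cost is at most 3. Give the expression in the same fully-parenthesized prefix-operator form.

(1) (- (- -1))  =[neg_neg →]=  -1    ⊢ ((- (- (- (- a)))) + -1)
(2) (- (- (- a)))  =[neg_neg →]=  (- a)    ⊢ ((- (- a)) + -1)
(3) (- (- a))  =[neg_neg →]=  a    ⊢ cost 3, within 3

(a + -1)   [cost 3]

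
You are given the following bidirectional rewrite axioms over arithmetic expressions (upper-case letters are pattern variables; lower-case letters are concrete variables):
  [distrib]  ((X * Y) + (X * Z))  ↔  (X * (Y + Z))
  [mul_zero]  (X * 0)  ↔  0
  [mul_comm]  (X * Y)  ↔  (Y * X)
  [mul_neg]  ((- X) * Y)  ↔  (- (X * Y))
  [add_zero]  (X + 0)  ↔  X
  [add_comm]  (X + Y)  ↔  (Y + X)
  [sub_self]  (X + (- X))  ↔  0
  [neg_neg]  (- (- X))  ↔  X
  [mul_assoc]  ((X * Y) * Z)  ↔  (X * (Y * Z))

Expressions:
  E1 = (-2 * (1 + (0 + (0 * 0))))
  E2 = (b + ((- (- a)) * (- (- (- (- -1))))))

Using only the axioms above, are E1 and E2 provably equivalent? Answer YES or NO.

NO

The axioms are sound identities: if E1 ↔* E2 then E1 and E2 evaluate identically under any assignment.
Under a=0, b=0: E1 evaluates to -2, E2 to 0. Distinct ⇒ no rewrite sequence connects them.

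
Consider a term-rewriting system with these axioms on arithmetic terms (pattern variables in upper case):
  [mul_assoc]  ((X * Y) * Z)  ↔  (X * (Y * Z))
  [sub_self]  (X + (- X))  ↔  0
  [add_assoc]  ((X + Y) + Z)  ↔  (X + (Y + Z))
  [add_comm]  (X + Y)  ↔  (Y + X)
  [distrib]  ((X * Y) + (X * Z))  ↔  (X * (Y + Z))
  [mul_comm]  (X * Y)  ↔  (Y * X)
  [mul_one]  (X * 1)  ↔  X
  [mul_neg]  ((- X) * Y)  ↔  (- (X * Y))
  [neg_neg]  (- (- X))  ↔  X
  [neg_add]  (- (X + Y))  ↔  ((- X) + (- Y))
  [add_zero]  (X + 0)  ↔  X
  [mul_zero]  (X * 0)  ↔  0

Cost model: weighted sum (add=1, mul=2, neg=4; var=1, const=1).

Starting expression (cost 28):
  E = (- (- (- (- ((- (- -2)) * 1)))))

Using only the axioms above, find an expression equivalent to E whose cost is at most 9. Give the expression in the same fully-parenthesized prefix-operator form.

1. [mul_one →] ((- (- -2)) * 1)  →  (- (- -2));  E = (- (- (- (- (- (- -2))))))
2. [neg_neg →] (- (- -2))  →  -2;  E = (- (- (- (- -2))))
3. [neg_neg →] (- (- -2))  →  -2;  cost 9 ≤ 9, done

(- (- -2))   [cost 9]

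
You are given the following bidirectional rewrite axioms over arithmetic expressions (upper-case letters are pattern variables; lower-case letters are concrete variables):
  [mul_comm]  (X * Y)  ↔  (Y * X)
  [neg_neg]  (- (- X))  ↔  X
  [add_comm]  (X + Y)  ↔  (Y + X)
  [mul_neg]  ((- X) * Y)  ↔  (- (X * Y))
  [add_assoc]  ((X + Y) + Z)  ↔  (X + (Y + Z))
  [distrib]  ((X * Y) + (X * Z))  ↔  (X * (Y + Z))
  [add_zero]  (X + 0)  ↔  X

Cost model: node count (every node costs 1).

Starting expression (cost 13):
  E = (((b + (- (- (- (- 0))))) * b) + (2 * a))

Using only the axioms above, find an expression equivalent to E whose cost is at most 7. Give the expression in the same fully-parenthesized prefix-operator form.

((b * b) + (2 * a))   [cost 7]

step 1: neg_neg (→) rewrites (- (- (- 0))) into (- 0), now (((b + (- (- 0))) * b) + (2 * a))
step 2: neg_neg (→) rewrites (- (- 0)) into 0, now (((b + 0) * b) + (2 * a))
step 3: add_zero (→) rewrites (b + 0) into b, reaching cost 7 (bound 7)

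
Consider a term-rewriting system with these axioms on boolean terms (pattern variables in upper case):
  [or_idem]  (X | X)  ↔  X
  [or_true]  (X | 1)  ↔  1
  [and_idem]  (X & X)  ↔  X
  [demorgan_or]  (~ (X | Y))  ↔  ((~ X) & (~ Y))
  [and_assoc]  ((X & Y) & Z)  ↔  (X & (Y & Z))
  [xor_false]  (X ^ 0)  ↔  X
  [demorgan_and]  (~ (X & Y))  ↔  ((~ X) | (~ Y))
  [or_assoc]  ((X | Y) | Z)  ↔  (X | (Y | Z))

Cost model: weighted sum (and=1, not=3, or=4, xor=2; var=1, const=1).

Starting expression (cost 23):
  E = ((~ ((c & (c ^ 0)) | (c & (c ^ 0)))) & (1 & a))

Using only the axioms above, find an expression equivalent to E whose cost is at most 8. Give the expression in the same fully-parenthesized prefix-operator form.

(1) ((c & (c ^ 0)) | (c & (c ^ 0)))  =[or_idem →]=  (c & (c ^ 0))    ⊢ ((~ (c & (c ^ 0))) & (1 & a))
(2) (c ^ 0)  =[xor_false →]=  c    ⊢ ((~ (c & c)) & (1 & a))
(3) (c & c)  =[and_idem →]=  c    ⊢ cost 8, within 8

((~ c) & (1 & a))   [cost 8]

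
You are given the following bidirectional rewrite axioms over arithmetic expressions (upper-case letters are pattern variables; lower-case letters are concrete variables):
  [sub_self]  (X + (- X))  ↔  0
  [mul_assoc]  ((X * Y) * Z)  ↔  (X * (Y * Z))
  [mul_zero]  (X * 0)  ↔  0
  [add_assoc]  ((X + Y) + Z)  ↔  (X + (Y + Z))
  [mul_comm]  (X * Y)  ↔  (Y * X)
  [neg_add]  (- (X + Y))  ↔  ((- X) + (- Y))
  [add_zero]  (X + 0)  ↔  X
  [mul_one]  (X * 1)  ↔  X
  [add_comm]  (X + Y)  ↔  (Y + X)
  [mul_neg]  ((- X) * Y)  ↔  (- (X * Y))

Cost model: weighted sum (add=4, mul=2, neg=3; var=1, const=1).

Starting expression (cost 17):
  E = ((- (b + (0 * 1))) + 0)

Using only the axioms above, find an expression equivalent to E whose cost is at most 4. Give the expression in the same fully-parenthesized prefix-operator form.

1. [mul_one →] (0 * 1)  →  0;  E = ((- (b + 0)) + 0)
2. [add_zero →] (b + 0)  →  b;  E = ((- b) + 0)
3. [add_zero →] ((- b) + 0)  →  (- b);  cost 4 ≤ 4, done

(- b)   [cost 4]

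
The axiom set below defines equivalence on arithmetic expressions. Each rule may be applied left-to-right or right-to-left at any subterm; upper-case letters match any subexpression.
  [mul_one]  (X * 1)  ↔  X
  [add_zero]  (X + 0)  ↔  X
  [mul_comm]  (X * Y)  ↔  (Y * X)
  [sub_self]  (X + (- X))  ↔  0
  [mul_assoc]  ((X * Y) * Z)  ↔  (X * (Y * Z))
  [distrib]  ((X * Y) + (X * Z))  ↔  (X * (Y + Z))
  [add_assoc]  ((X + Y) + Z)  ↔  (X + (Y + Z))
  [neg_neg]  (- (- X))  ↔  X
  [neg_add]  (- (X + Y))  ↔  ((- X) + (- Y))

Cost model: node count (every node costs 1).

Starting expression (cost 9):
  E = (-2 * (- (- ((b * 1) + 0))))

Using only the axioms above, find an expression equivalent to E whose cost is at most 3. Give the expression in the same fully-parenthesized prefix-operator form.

(-2 * b)   [cost 3]

step 1: add_zero (→) rewrites ((b * 1) + 0) into (b * 1), now (-2 * (- (- (b * 1))))
step 2: mul_one (→) rewrites (b * 1) into b, now (-2 * (- (- b)))
step 3: neg_neg (→) rewrites (- (- b)) into b, reaching cost 3 (bound 3)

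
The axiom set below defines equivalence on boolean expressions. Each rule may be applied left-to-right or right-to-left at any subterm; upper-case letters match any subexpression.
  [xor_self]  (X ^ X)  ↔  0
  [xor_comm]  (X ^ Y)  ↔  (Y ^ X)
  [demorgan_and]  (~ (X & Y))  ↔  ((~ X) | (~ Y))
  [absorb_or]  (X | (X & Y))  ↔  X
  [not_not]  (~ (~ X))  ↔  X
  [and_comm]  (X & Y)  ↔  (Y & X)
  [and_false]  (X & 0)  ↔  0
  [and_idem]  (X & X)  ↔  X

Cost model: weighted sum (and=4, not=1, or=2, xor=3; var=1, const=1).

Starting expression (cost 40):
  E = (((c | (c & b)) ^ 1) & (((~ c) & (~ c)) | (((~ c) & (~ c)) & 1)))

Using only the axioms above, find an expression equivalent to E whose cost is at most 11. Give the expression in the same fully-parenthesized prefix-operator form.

1. [absorb_or →] (((~ c) & (~ c)) | (((~ c) & (~ c)) & 1))  →  ((~ c) & (~ c));  E = (((c | (c & b)) ^ 1) & ((~ c) & (~ c)))
2. [absorb_or →] (c | (c & b))  →  c;  E = ((c ^ 1) & ((~ c) & (~ c)))
3. [and_idem →] ((~ c) & (~ c))  →  (~ c);  cost 11 ≤ 11, done

((c ^ 1) & (~ c))   [cost 11]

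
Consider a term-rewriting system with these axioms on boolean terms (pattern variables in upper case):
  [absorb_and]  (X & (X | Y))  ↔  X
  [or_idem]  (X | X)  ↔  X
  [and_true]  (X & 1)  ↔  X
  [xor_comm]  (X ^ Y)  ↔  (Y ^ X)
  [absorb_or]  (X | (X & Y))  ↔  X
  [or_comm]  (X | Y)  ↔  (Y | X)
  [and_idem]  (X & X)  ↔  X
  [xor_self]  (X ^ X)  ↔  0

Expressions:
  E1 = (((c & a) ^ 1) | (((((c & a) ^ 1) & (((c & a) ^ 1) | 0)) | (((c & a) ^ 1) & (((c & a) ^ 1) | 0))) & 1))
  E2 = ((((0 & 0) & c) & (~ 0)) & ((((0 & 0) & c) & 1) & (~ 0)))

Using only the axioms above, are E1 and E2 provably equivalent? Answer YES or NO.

Every axiom is a valid identity, so a rewrite proof would force E1 and E2 to agree under every assignment.
At a=0, c=0: E1 = 1 but E2 = 0; they differ, so no derivation exists.

NO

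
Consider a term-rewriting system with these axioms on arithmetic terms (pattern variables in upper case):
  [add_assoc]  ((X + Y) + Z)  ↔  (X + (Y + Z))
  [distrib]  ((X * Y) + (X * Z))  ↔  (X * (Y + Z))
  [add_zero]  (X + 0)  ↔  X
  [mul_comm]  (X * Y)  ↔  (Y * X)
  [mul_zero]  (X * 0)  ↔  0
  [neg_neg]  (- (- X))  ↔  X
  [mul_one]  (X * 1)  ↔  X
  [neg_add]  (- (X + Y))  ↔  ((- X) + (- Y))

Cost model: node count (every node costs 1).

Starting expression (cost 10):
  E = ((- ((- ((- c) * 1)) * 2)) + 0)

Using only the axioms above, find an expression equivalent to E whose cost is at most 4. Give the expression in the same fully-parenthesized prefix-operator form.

(1) ((- c) * 1)  =[mul_one →]=  (- c)    ⊢ ((- ((- (- c)) * 2)) + 0)
(2) ((- ((- (- c)) * 2)) + 0)  =[add_zero →]=  (- ((- (- c)) * 2))
(3) (- (- c))  =[neg_neg →]=  c    ⊢ cost 4, within 4

(- (c * 2))   [cost 4]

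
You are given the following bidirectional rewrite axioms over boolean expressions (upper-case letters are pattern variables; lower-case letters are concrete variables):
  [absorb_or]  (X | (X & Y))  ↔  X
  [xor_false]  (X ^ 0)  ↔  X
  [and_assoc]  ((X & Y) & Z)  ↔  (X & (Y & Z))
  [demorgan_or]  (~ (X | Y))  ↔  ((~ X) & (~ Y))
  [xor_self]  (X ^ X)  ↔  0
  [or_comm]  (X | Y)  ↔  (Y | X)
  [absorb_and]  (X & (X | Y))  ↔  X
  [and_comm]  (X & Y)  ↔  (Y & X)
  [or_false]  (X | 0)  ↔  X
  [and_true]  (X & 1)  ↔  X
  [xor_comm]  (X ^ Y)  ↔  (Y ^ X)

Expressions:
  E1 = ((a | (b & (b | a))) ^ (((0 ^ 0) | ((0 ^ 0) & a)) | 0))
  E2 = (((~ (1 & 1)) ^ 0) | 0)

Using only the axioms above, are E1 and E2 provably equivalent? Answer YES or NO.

Every axiom is a valid identity, so a rewrite proof would force E1 and E2 to agree under every assignment.
At a=0, b=1: E1 = 1 but E2 = 0; they differ, so no derivation exists.

NO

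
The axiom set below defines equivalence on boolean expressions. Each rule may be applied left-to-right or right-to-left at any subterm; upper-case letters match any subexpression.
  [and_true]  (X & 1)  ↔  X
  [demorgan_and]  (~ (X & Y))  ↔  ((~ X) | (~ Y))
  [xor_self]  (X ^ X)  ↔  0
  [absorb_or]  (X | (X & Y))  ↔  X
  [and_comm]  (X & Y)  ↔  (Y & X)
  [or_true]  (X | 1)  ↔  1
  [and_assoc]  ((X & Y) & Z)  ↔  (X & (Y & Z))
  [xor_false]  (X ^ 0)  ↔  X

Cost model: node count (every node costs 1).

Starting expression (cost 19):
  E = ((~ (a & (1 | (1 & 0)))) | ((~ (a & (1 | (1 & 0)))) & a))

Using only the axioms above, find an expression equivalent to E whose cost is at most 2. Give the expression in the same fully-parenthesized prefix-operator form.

(~ a)   [cost 2]

1. [absorb_or →] ((~ (a & (1 | (1 & 0)))) | ((~ (a & (1 | (1 & 0)))) & a))  →  (~ (a & (1 | (1 & 0))))
2. [absorb_or →] (1 | (1 & 0))  →  1;  E = (~ (a & 1))
3. [and_true →] (a & 1)  →  a;  cost 2 ≤ 2, done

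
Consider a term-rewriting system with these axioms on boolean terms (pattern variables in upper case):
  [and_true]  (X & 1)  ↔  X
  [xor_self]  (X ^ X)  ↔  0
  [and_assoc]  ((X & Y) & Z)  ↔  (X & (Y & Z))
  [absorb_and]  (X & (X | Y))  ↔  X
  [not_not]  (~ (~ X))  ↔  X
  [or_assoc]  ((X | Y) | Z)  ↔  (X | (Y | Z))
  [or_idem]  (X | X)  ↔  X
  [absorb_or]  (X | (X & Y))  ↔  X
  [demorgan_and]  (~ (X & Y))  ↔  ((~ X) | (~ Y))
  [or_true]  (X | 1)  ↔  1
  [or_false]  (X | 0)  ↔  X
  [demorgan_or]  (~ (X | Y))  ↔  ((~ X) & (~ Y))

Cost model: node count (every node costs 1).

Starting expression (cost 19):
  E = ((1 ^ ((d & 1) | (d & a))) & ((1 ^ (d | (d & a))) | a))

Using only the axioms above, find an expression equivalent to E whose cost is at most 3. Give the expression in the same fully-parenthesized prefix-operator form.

(1 ^ d)   [cost 3]

step 1: and_true (→) rewrites (d & 1) into d, now ((1 ^ (d | (d & a))) & ((1 ^ (d | (d & a))) | a))
step 2: absorb_and (→) rewrites ((1 ^ (d | (d & a))) & ((1 ^ (d | (d & a))) | a)) into (1 ^ (d | (d & a)))
step 3: absorb_or (→) rewrites (d | (d & a)) into d, reaching cost 3 (bound 3)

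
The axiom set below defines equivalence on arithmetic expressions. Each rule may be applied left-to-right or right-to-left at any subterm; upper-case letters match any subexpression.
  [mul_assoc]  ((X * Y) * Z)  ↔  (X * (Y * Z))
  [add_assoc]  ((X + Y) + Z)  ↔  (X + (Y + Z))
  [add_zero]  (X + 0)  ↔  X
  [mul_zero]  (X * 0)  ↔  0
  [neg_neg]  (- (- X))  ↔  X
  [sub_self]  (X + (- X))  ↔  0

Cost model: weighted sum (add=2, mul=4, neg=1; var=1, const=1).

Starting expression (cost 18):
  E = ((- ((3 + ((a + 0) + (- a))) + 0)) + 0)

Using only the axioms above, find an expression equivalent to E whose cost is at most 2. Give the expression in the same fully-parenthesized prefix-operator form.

(- 3)   [cost 2]

step 1: add_zero (→) rewrites ((- ((3 + ((a + 0) + (- a))) + 0)) + 0) into (- ((3 + ((a + 0) + (- a))) + 0))
step 2: add_zero (→) rewrites ((3 + ((a + 0) + (- a))) + 0) into (3 + ((a + 0) + (- a))), now (- (3 + ((a + 0) + (- a))))
step 3: add_zero (→) rewrites (a + 0) into a, now (- (3 + (a + (- a))))
step 4: sub_self (→) rewrites (a + (- a)) into 0, now (- (3 + 0))
step 5: add_zero (→) rewrites (3 + 0) into 3, reaching cost 2 (bound 2)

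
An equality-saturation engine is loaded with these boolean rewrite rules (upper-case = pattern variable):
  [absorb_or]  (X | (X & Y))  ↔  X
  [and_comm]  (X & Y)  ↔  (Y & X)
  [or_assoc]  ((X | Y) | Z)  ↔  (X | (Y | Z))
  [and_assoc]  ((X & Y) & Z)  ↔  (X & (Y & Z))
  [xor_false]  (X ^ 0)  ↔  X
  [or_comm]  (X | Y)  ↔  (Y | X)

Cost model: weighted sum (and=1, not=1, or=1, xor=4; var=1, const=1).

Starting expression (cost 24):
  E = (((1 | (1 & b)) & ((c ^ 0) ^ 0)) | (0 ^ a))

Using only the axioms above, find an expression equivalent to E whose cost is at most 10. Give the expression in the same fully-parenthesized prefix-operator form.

((1 & c) | (0 ^ a))   [cost 10]

1. [xor_false →] (c ^ 0)  →  c;  E = (((1 | (1 & b)) & (c ^ 0)) | (0 ^ a))
2. [xor_false →] (c ^ 0)  →  c;  E = (((1 | (1 & b)) & c) | (0 ^ a))
3. [absorb_or →] (1 | (1 & b))  →  1;  cost 10 ≤ 10, done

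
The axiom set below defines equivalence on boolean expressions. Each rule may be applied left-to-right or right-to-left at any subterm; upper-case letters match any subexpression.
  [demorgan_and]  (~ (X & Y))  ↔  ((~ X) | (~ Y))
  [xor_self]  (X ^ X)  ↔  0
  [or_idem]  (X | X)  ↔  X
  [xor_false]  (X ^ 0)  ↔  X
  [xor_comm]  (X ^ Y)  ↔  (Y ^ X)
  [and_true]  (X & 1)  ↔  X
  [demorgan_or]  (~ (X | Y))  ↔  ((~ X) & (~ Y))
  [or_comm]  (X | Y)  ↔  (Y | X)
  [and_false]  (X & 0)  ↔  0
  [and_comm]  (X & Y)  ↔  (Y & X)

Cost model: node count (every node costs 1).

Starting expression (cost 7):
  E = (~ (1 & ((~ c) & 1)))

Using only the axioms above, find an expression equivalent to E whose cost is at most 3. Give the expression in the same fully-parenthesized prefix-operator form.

(~ (~ c))   [cost 3]

step 1: and_comm (→) rewrites (1 & ((~ c) & 1)) into (((~ c) & 1) & 1), now (~ (((~ c) & 1) & 1))
step 2: and_true (→) rewrites ((~ c) & 1) into (~ c), now (~ ((~ c) & 1))
step 3: and_true (→) rewrites ((~ c) & 1) into (~ c), reaching cost 3 (bound 3)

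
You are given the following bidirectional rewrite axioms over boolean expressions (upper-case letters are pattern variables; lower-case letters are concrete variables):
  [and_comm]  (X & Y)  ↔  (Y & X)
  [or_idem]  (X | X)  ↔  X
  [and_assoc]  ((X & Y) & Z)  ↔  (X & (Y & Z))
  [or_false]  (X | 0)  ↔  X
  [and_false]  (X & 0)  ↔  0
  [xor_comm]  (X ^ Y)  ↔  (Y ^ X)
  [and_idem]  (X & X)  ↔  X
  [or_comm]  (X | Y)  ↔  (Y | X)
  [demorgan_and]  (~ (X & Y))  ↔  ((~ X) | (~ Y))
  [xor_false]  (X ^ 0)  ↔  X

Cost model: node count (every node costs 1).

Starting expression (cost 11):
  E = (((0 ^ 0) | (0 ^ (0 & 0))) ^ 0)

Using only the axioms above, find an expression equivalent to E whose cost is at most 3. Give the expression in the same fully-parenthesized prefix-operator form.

(1) (0 & 0)  =[and_idem →]=  0    ⊢ (((0 ^ 0) | (0 ^ 0)) ^ 0)
(2) ((0 ^ 0) | (0 ^ 0))  =[or_idem →]=  (0 ^ 0)    ⊢ ((0 ^ 0) ^ 0)
(3) ((0 ^ 0) ^ 0)  =[xor_false →]=  (0 ^ 0)    ⊢ cost 3, within 3

(0 ^ 0)   [cost 3]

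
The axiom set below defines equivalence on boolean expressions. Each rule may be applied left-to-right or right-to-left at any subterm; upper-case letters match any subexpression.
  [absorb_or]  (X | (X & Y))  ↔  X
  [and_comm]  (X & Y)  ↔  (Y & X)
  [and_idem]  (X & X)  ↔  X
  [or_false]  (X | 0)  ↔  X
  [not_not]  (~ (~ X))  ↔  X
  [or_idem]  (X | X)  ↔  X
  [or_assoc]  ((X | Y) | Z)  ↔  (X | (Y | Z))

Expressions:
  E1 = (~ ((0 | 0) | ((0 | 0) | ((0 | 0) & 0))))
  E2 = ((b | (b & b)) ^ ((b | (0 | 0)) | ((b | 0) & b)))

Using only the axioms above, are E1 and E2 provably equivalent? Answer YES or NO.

NO

All listed rules preserve value, hence provable equivalence implies equal values everywhere; look for a separating assignment.
b=0 gives E1 ↦ 1, E2 ↦ 0; values differ ⇒ not provably equivalent.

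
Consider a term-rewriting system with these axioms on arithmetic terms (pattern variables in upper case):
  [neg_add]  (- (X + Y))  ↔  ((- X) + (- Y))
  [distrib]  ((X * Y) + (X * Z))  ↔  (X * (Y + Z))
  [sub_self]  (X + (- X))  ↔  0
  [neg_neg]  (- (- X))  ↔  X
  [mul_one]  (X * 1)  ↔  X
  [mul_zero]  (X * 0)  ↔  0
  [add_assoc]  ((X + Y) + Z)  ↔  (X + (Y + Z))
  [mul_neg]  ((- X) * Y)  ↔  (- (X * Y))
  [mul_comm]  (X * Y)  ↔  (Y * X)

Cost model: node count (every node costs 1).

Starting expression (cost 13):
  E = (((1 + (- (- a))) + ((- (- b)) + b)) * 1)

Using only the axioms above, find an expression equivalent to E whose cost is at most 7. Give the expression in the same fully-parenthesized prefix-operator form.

(1) (((1 + (- (- a))) + ((- (- b)) + b)) * 1)  =[mul_one →]=  ((1 + (- (- a))) + ((- (- b)) + b))
(2) (- (- b))  =[neg_neg →]=  b    ⊢ ((1 + (- (- a))) + (b + b))
(3) (- (- a))  =[neg_neg →]=  a    ⊢ cost 7, within 7

((1 + a) + (b + b))   [cost 7]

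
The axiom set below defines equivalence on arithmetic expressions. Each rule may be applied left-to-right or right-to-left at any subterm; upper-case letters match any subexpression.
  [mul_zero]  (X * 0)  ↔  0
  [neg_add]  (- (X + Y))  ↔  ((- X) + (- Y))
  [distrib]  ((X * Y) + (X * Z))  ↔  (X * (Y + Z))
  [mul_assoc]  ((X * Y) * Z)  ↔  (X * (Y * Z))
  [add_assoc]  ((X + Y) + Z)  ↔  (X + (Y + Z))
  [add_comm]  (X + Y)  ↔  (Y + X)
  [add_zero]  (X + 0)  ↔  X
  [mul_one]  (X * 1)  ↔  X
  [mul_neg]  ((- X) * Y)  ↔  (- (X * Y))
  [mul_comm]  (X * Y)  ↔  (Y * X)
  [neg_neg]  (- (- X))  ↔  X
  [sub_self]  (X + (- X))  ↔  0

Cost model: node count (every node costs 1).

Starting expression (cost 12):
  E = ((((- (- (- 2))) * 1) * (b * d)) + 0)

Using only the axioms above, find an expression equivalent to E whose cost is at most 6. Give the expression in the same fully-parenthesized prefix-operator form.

(1) ((((- (- (- 2))) * 1) * (b * d)) + 0)  =[add_zero →]=  (((- (- (- 2))) * 1) * (b * d))
(2) (- (- (- 2)))  =[neg_neg →]=  (- 2)    ⊢ (((- 2) * 1) * (b * d))
(3) ((- 2) * 1)  =[mul_one →]=  (- 2)    ⊢ cost 6, within 6

((- 2) * (b * d))   [cost 6]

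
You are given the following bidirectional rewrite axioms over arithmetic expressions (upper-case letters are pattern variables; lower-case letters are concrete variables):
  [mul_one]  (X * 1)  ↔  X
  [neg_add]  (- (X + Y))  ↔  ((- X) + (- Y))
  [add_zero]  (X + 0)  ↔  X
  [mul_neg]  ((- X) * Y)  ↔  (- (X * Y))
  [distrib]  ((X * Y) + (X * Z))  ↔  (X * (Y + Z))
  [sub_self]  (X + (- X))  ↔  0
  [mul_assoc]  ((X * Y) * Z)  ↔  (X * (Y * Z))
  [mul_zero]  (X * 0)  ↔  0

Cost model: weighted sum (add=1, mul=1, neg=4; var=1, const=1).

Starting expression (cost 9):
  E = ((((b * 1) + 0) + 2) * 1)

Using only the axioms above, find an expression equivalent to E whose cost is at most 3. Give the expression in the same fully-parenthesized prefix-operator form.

(1) (b * 1)  =[mul_one →]=  b    ⊢ (((b + 0) + 2) * 1)
(2) (((b + 0) + 2) * 1)  =[mul_one →]=  ((b + 0) + 2)
(3) (b + 0)  =[add_zero →]=  b    ⊢ cost 3, within 3

(b + 2)   [cost 3]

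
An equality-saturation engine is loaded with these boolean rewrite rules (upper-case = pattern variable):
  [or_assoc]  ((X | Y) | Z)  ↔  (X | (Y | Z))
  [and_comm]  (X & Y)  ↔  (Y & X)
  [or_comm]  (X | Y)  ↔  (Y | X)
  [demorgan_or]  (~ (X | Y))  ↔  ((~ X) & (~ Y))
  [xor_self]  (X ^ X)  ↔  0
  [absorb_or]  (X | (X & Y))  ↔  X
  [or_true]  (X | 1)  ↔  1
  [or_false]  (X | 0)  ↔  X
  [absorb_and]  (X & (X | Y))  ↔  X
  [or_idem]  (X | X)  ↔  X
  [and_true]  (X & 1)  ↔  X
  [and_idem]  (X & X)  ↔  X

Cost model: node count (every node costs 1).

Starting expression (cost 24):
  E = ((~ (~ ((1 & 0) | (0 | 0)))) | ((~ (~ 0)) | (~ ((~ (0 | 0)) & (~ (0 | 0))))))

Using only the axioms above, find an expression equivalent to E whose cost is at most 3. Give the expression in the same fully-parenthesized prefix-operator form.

(~ (~ 0))   [cost 3]

step 1: and_idem (→) rewrites ((~ (0 | 0)) & (~ (0 | 0))) into (~ (0 | 0)), now ((~ (~ ((1 & 0) | (0 | 0)))) | ((~ (~ 0)) | (~ (~ (0 | 0)))))
step 2: or_false (→) rewrites (0 | 0) into 0, now ((~ (~ ((1 & 0) | 0))) | ((~ (~ 0)) | (~ (~ (0 | 0)))))
step 3: or_idem (→) rewrites (0 | 0) into 0, now ((~ (~ ((1 & 0) | 0))) | ((~ (~ 0)) | (~ (~ 0))))
step 4: or_idem (→) rewrites ((~ (~ 0)) | (~ (~ 0))) into (~ (~ 0)), now ((~ (~ ((1 & 0) | 0))) | (~ (~ 0)))
step 5: or_false (→) rewrites ((1 & 0) | 0) into (1 & 0), now ((~ (~ (1 & 0))) | (~ (~ 0)))
step 6: and_comm (→) rewrites (1 & 0) into (0 & 1), now ((~ (~ (0 & 1))) | (~ (~ 0)))
step 7: and_true (→) rewrites (0 & 1) into 0, now ((~ (~ 0)) | (~ (~ 0)))
step 8: or_idem (→) rewrites ((~ (~ 0)) | (~ (~ 0))) into (~ (~ 0)), reaching cost 3 (bound 3)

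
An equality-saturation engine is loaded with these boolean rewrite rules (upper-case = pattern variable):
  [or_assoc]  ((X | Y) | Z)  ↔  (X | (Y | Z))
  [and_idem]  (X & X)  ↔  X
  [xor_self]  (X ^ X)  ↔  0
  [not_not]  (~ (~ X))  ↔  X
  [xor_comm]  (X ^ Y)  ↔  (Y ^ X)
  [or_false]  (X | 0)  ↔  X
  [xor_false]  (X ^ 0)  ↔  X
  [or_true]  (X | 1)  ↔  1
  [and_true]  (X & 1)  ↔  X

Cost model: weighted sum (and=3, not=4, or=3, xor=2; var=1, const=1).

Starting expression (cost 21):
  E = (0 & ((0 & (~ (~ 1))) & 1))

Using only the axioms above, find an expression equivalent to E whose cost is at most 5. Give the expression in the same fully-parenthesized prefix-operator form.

step 1: not_not (→) rewrites (~ (~ 1)) into 1, now (0 & ((0 & 1) & 1))
step 2: and_true (→) rewrites (0 & 1) into 0, now (0 & (0 & 1))
step 3: and_true (→) rewrites (0 & 1) into 0, reaching cost 5 (bound 5)

(0 & 0)   [cost 5]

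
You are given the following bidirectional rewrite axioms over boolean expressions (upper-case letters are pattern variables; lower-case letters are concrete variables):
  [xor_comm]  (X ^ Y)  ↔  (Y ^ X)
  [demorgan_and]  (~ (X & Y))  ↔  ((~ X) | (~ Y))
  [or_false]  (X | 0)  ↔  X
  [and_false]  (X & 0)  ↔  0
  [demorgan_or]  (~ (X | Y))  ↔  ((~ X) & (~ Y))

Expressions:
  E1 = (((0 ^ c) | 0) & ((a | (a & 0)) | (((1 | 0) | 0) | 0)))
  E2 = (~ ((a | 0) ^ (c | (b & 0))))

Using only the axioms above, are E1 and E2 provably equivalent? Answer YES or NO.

Every axiom is a valid identity, so a rewrite proof would force E1 and E2 to agree under every assignment.
At a=0, b=0, c=0: E1 = 0 but E2 = 1; they differ, so no derivation exists.

NO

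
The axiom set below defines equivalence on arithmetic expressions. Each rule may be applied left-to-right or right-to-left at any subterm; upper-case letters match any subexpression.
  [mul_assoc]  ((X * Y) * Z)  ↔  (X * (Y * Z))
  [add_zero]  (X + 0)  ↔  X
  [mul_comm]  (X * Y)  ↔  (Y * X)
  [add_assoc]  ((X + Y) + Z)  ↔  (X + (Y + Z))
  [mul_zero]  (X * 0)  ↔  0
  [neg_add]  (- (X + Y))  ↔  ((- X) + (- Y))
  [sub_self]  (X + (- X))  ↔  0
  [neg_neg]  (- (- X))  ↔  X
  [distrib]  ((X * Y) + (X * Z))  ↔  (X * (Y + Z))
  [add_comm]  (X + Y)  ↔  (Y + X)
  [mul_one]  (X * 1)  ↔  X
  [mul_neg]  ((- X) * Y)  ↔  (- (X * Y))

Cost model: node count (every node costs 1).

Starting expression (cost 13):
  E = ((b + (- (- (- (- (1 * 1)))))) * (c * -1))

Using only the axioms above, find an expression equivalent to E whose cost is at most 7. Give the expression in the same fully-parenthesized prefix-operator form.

(1) (- (- (- (1 * 1))))  =[neg_neg →]=  (- (1 * 1))    ⊢ ((b + (- (- (1 * 1)))) * (c * -1))
(2) (1 * 1)  =[mul_one →]=  1    ⊢ ((b + (- (- 1))) * (c * -1))
(3) (- (- 1))  =[neg_neg →]=  1    ⊢ cost 7, within 7

((b + 1) * (c * -1))   [cost 7]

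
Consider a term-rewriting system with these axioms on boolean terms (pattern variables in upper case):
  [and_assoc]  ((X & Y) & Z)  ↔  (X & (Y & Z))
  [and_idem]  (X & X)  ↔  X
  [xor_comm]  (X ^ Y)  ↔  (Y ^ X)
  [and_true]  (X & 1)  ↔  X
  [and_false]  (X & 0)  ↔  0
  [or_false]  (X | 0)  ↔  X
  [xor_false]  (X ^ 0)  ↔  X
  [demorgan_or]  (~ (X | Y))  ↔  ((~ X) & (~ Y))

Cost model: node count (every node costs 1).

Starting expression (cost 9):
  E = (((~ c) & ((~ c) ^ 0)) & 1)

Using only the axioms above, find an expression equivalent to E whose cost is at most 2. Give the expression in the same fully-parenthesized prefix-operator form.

(~ c)   [cost 2]

1. [and_true →] (((~ c) & ((~ c) ^ 0)) & 1)  →  ((~ c) & ((~ c) ^ 0))
2. [xor_false →] ((~ c) ^ 0)  →  (~ c);  E = ((~ c) & (~ c))
3. [and_idem →] ((~ c) & (~ c))  →  (~ c);  cost 2 ≤ 2, done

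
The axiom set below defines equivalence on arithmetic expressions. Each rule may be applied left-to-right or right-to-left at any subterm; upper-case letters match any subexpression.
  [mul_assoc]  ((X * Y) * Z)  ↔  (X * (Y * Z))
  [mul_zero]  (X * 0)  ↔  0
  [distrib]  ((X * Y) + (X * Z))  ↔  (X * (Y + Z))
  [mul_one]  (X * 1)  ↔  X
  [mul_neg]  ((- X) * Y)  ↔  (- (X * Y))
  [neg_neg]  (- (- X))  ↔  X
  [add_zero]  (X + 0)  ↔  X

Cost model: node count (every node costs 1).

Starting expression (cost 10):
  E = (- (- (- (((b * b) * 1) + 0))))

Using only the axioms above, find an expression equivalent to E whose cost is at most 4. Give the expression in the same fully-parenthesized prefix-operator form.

(- (b * b))   [cost 4]

1. [neg_neg →] (- (- (((b * b) * 1) + 0)))  →  (((b * b) * 1) + 0);  E = (- (((b * b) * 1) + 0))
2. [add_zero →] (((b * b) * 1) + 0)  →  ((b * b) * 1);  E = (- ((b * b) * 1))
3. [mul_one →] ((b * b) * 1)  →  (b * b);  cost 4 ≤ 4, done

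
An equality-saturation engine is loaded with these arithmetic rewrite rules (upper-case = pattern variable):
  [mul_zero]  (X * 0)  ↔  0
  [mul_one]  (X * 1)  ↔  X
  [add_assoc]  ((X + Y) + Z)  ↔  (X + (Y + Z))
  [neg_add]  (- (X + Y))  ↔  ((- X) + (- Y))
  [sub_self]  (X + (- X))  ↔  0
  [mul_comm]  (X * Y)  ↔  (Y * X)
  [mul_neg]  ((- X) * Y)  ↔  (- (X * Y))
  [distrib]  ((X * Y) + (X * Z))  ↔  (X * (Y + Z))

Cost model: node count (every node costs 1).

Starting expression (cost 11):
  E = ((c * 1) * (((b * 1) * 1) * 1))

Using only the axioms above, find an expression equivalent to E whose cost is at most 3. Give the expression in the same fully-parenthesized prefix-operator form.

(1) ((b * 1) * 1)  =[mul_one →]=  (b * 1)    ⊢ ((c * 1) * ((b * 1) * 1))
(2) (b * 1)  =[mul_one →]=  b    ⊢ ((c * 1) * (b * 1))
(3) (b * 1)  =[mul_one →]=  b    ⊢ ((c * 1) * b)
(4) (c * 1)  =[mul_one →]=  c    ⊢ cost 3, within 3

(c * b)   [cost 3]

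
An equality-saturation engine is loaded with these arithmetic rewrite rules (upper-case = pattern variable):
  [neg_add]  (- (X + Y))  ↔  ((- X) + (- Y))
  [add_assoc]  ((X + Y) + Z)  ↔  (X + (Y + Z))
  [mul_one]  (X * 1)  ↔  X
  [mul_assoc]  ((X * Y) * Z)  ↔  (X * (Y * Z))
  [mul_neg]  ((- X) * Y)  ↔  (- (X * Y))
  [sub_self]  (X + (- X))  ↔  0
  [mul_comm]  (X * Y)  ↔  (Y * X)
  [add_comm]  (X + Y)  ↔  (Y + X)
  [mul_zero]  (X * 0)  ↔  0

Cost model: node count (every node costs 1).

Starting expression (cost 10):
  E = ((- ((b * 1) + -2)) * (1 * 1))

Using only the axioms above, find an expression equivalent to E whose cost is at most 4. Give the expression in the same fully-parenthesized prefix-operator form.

1. [mul_one →] (1 * 1)  →  1;  E = ((- ((b * 1) + -2)) * 1)
2. [mul_one →] ((- ((b * 1) + -2)) * 1)  →  (- ((b * 1) + -2))
3. [mul_one →] (b * 1)  →  b;  cost 4 ≤ 4, done

(- (b + -2))   [cost 4]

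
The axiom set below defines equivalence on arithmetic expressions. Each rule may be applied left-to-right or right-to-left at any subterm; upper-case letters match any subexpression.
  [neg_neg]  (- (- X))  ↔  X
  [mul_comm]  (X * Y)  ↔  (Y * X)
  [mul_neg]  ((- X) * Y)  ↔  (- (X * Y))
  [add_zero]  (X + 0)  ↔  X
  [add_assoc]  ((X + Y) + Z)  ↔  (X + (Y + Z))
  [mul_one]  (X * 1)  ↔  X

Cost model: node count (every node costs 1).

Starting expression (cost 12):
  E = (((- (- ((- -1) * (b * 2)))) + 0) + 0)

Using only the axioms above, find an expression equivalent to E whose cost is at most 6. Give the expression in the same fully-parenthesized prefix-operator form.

((- -1) * (b * 2))   [cost 6]

1. [add_zero →] (((- (- ((- -1) * (b * 2)))) + 0) + 0)  →  ((- (- ((- -1) * (b * 2)))) + 0)
2. [neg_neg →] (- (- ((- -1) * (b * 2))))  →  ((- -1) * (b * 2));  E = (((- -1) * (b * 2)) + 0)
3. [add_zero →] (((- -1) * (b * 2)) + 0)  →  ((- -1) * (b * 2));  cost 6 ≤ 6, done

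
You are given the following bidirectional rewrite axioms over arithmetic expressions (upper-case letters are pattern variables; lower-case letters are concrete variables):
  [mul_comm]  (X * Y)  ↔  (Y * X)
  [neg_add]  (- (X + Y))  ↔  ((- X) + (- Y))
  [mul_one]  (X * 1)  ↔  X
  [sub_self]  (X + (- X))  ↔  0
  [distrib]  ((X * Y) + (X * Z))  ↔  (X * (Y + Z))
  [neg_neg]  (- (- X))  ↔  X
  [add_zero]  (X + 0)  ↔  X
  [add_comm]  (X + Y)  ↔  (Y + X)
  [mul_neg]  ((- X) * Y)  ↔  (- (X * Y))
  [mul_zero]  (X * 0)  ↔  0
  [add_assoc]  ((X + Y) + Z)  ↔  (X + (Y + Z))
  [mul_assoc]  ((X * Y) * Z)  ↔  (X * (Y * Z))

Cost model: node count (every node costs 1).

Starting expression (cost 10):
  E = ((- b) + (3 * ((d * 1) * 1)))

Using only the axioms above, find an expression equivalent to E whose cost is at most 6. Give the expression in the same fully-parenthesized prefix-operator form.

((3 * d) + (- b))   [cost 6]

(1) ((- b) + (3 * ((d * 1) * 1)))  =[add_comm →]=  ((3 * ((d * 1) * 1)) + (- b))
(2) ((d * 1) * 1)  =[mul_one →]=  (d * 1)    ⊢ ((3 * (d * 1)) + (- b))
(3) (d * 1)  =[mul_one →]=  d    ⊢ cost 6, within 6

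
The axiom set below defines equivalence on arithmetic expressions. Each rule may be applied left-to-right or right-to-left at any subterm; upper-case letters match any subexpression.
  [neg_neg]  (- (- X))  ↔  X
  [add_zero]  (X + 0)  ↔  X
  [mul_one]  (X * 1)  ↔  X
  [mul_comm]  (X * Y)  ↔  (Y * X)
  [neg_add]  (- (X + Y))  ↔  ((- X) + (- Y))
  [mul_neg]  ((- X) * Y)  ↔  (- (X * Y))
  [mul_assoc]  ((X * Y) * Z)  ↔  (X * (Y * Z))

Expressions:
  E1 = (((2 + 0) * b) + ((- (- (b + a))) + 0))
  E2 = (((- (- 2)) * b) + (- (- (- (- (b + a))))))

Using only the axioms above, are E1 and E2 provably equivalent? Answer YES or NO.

YES

1. [add_zero →] (2 + 0)  →  2;  E1 = ((2 * b) + ((- (- (b + a))) + 0))
2. [add_zero →] ((- (- (b + a))) + 0)  →  (- (- (b + a)));  E1 = ((2 * b) + (- (- (b + a))))
3. [neg_neg ←] (- (b + a))  →  (- (- (- (b + a))));  E1 = ((2 * b) + (- (- (- (- (b + a))))))
4. [neg_neg ←] 2  →  (- (- 2));  this is E2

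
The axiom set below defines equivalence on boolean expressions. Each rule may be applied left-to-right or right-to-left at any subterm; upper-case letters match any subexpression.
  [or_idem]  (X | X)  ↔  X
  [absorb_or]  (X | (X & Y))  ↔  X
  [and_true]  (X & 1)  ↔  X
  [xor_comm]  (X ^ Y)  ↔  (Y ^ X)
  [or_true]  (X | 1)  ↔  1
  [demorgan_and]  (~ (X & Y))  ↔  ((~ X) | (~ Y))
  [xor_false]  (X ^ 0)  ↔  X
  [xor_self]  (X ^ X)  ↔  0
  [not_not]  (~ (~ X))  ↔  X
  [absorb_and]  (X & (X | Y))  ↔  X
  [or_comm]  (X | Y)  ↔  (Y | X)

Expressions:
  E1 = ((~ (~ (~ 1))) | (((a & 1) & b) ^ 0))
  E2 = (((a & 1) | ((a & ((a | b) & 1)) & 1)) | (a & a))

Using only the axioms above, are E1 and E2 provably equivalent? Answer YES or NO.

NO

Every axiom is a valid identity, so a rewrite proof would force E1 and E2 to agree under every assignment.
At a=1, b=0: E1 = 0 but E2 = 1; they differ, so no derivation exists.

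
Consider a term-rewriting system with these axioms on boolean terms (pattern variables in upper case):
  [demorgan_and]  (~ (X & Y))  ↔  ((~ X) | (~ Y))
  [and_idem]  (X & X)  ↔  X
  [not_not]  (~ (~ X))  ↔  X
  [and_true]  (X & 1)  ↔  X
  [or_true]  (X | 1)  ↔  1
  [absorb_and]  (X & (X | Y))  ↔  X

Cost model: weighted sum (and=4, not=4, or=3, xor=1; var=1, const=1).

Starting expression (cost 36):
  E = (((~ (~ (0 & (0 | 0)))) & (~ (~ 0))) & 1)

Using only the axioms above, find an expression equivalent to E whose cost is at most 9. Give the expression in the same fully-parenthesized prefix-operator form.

1. [and_true →] (((~ (~ (0 & (0 | 0)))) & (~ (~ 0))) & 1)  →  ((~ (~ (0 & (0 | 0)))) & (~ (~ 0)))
2. [absorb_and →] (0 & (0 | 0))  →  0;  E = ((~ (~ 0)) & (~ (~ 0)))
3. [and_idem →] ((~ (~ 0)) & (~ (~ 0)))  →  (~ (~ 0));  cost 9 ≤ 9, done

(~ (~ 0))   [cost 9]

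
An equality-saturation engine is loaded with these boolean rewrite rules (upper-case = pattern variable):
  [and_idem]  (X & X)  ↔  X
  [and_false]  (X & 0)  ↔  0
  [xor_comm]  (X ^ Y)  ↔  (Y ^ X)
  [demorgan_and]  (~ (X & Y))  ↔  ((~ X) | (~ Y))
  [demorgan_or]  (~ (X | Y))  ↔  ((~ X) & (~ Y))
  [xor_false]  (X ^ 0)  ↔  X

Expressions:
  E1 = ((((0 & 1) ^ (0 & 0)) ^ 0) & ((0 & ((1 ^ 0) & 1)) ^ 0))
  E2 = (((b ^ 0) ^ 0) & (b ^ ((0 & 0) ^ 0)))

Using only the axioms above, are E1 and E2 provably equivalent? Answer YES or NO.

All listed rules preserve value, hence provable equivalence implies equal values everywhere; look for a separating assignment.
b=1 gives E1 ↦ 0, E2 ↦ 1; values differ ⇒ not provably equivalent.

NO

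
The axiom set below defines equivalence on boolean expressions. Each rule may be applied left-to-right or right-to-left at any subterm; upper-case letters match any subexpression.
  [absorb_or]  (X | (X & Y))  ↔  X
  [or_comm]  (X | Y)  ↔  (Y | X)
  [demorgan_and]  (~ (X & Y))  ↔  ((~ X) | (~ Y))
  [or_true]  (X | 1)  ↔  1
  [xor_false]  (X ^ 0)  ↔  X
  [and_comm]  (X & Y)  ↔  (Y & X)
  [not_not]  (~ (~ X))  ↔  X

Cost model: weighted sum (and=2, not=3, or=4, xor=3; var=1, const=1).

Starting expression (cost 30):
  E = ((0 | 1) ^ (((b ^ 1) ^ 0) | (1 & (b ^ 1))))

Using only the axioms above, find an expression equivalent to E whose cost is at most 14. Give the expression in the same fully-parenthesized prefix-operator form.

1. [and_comm →] (1 & (b ^ 1))  →  ((b ^ 1) & 1);  E = ((0 | 1) ^ (((b ^ 1) ^ 0) | ((b ^ 1) & 1)))
2. [xor_false →] ((b ^ 1) ^ 0)  →  (b ^ 1);  E = ((0 | 1) ^ ((b ^ 1) | ((b ^ 1) & 1)))
3. [absorb_or →] ((b ^ 1) | ((b ^ 1) & 1))  →  (b ^ 1);  cost 14 ≤ 14, done

((0 | 1) ^ (b ^ 1))   [cost 14]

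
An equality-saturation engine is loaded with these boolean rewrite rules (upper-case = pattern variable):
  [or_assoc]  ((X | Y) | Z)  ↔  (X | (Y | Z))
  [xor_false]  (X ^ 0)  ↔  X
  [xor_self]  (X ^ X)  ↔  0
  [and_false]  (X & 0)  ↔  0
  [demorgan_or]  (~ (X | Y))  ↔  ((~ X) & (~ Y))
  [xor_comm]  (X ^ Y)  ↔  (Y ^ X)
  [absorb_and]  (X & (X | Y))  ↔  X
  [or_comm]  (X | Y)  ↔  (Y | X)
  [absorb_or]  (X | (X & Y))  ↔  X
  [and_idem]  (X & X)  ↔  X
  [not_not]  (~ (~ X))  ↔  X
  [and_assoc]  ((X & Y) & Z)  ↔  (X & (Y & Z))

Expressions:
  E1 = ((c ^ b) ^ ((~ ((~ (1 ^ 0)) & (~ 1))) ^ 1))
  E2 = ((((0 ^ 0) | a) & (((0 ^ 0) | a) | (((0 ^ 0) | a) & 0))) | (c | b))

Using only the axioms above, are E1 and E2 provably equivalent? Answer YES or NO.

Every axiom is a valid identity, so a rewrite proof would force E1 and E2 to agree under every assignment.
At a=0, b=1, c=1: E1 = 0 but E2 = 1; they differ, so no derivation exists.

NO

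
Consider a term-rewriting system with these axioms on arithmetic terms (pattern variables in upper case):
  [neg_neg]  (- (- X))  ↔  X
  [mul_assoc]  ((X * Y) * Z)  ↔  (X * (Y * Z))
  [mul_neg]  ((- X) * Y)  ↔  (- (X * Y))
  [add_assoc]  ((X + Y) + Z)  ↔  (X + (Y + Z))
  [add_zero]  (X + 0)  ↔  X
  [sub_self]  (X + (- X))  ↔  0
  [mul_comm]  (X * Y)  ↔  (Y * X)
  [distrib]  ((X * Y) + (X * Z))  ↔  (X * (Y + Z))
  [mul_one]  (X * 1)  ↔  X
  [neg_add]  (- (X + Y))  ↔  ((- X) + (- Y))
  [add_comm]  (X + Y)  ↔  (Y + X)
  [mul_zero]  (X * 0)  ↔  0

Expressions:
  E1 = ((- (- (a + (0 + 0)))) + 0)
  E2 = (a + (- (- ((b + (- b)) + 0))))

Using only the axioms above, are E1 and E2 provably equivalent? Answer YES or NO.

(1) ((- (- (a + (0 + 0)))) + 0)  =[add_zero →]=  (- (- (a + (0 + 0))))
(2) (- (- (a + (0 + 0))))  =[neg_neg →]=  (a + (0 + 0))
(3) (0 + 0)  =[add_zero →]=  0    ⊢ (a + 0)
(4) 0  =[neg_neg ←]=  (- (- 0))    ⊢ (a + (- (- 0)))
(5) 0  =[sub_self ←]=  (b + (- b))    ⊢ (a + (- (- (b + (- b)))))
(6) (b + (- b))  =[add_zero ←]=  ((b + (- b)) + 0)    ⊢ E2

YES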